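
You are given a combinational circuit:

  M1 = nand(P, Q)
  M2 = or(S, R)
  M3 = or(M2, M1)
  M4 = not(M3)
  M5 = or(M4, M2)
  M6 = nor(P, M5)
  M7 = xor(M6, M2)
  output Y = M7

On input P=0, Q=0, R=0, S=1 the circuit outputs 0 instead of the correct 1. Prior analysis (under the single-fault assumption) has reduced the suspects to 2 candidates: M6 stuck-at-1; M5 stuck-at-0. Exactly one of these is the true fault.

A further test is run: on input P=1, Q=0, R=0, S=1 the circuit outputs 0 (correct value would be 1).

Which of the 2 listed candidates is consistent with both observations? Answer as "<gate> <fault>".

Evaluate each candidate on input P=1, Q=0, R=0, S=1:
  M6 stuck-at-1: M1=1, M2=1, M3=1, M4=0, M5=1, M6=1 [stuck-at-1], M7=0 → 0 — matches
  M5 stuck-at-0: M1=1, M2=1, M3=1, M4=0, M5=0 [stuck-at-0], M6=0, M7=1 → 1 — eliminated
Only M6 stuck-at-1 reproduces the observed 0.

M6 stuck-at-1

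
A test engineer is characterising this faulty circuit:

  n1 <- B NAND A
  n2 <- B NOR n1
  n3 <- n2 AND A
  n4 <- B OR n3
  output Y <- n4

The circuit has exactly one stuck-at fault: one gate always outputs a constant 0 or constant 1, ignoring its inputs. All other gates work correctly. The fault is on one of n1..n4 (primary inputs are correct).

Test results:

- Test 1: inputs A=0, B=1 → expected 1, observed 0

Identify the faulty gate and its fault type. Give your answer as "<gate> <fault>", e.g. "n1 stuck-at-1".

Fault-free values for test 1 (A=0, B=1): n1=1, n2=0, n3=0, n4=1, giving Y=1. Observed 0.
Test 1: faults giving observed 0 are {n4 stuck-at-0}.
Only n4 stuck-at-0 is consistent with every test.

n4 stuck-at-0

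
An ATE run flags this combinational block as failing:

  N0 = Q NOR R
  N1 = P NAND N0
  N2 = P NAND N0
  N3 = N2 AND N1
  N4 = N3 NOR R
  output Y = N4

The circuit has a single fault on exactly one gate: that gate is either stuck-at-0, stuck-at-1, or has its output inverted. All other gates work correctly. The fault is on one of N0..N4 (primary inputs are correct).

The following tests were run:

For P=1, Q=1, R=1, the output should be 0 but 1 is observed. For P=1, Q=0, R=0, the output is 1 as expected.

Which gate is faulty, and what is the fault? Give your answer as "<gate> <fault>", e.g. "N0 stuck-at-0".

Fault-free values for test 1 (P=1, Q=1, R=1): N0=0, N1=1, N2=1, N3=1, N4=0, giving Y=0. Observed 1.
Test 1: faults giving observed 1 are {N4 stuck-at-1, N4 inverted output}.
Test 2 (P=1, Q=0, R=0): fault-free N0=1, N1=0, N2=0, N3=0, N4=1 → 1; observed 1. Eliminates N4 inverted output.
Only N4 stuck-at-1 is consistent with every test.

N4 stuck-at-1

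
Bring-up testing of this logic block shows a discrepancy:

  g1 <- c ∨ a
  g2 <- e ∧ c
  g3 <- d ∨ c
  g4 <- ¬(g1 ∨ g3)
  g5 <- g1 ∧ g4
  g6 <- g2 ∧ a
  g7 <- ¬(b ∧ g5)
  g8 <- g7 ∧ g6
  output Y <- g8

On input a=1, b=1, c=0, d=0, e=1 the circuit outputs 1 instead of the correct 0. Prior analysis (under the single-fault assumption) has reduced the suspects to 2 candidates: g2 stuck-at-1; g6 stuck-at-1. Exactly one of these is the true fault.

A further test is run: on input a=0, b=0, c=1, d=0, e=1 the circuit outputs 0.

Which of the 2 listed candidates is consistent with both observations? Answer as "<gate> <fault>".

g2 stuck-at-1

Evaluate each candidate on input a=0, b=0, c=1, d=0, e=1:
  g2 stuck-at-1: g1=1, g2=1 [stuck-at-1], g3=1, g4=0, g5=0, g6=0, g7=1, g8=0 → 0 — matches
  g6 stuck-at-1: g1=1, g2=1, g3=1, g4=0, g5=0, g6=1 [stuck-at-1], g7=1, g8=1 → 1 — eliminated
Only g2 stuck-at-1 reproduces the observed 0.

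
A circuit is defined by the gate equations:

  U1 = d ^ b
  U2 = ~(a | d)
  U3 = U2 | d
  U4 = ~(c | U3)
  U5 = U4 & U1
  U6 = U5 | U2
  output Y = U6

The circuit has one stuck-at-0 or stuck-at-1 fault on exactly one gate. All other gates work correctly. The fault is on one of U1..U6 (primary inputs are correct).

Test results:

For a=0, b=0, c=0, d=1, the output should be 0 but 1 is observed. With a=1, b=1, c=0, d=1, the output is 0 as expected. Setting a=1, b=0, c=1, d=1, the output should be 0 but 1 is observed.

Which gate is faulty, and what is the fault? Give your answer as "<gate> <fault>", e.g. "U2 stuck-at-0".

Fault-free values for test 1 (a=0, b=0, c=0, d=1): U1=1, U2=0, U3=1, U4=0, U5=0, U6=0, giving Y=0. Observed 1.
Test 1: faults giving observed 1 are {U2 stuck-at-1, U3 stuck-at-0, U4 stuck-at-1, U5 stuck-at-1, U6 stuck-at-1}.
Test 2 (a=1, b=1, c=0, d=1): fault-free U1=0, U2=0, U3=1, U4=0, U5=0, U6=0 → 0; observed 0. Eliminates U2 stuck-at-1, U5 stuck-at-1, U6 stuck-at-1.
Test 3 (a=1, b=0, c=1, d=1): fault-free U1=1, U2=0, U3=1, U4=0, U5=0, U6=0 → 0; observed 1. Eliminates U3 stuck-at-0.
Only U4 stuck-at-1 is consistent with every test.

U4 stuck-at-1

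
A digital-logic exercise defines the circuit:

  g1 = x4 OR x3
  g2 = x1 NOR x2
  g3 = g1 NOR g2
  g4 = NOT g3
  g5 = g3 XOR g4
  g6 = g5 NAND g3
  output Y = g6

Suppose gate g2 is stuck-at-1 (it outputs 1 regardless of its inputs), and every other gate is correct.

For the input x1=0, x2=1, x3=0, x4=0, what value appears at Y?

Propagate with g2 forced: g1=0, g2=1 [stuck-at-1], g3=0, g4=1, g5=1, g6=1.
So Y = 1. (Without the fault it would be 0.)

1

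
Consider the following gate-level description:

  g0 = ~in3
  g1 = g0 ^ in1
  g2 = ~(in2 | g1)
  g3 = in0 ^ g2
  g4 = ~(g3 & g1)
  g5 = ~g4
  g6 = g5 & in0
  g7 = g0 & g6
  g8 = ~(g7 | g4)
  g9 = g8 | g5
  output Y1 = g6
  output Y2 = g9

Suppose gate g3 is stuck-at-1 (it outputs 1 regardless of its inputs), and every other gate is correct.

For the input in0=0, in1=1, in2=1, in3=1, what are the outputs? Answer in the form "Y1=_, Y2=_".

Propagate with g3 forced: g0=0, g1=1, g2=0, g3=1 [stuck-at-1], g4=0, g5=1, g6=0, g7=0, g8=1, g9=1.
So the outputs are Y1=0, Y2=1. (Without the fault they would be Y1=0, Y2=0.)

Y1=0, Y2=1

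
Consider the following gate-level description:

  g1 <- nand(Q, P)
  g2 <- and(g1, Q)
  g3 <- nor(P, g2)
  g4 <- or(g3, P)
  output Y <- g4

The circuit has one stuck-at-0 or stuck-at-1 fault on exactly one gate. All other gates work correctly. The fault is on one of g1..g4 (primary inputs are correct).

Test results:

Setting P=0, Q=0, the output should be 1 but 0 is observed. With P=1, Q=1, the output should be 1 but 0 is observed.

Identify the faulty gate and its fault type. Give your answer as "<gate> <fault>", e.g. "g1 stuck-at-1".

g4 stuck-at-0

Fault-free values for test 1 (P=0, Q=0): g1=1, g2=0, g3=1, g4=1, giving Y=1. Observed 0.
Test 1: faults giving observed 0 are {g2 stuck-at-1, g3 stuck-at-0, g4 stuck-at-0}.
Test 2 (P=1, Q=1): fault-free g1=0, g2=0, g3=0, g4=1 → 1; observed 0. Eliminates g2 stuck-at-1, g3 stuck-at-0.
Only g4 stuck-at-0 is consistent with every test.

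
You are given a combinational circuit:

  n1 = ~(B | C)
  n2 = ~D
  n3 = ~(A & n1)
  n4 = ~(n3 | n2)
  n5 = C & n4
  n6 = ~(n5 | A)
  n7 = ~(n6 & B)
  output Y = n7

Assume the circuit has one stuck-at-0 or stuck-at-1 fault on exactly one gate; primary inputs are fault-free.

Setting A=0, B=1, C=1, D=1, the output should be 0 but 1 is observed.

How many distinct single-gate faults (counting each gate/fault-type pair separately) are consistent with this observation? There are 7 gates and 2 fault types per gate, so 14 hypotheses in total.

5

Fault-free: n1=0, n2=0, n3=1, n4=0, n5=0, n6=1, n7=0 → 0. Observed 1.
  n1 stuck-at-0: output 0 ✗
  n1 stuck-at-1: output 0 ✗
  n2 stuck-at-0: output 0 ✗
  n2 stuck-at-1: output 0 ✗
  n3 stuck-at-0: output 1 ✓
  n3 stuck-at-1: output 0 ✗
  n4 stuck-at-0: output 0 ✗
  n4 stuck-at-1: output 1 ✓
  n5 stuck-at-0: output 0 ✗
  n5 stuck-at-1: output 1 ✓
  n6 stuck-at-0: output 1 ✓
  n6 stuck-at-1: output 0 ✗
  n7 stuck-at-0: output 0 ✗
  n7 stuck-at-1: output 1 ✓
Consistent faults: {n3 stuck-at-0, n4 stuck-at-1, n5 stuck-at-1, n6 stuck-at-0, n7 stuck-at-1} — 5 in all.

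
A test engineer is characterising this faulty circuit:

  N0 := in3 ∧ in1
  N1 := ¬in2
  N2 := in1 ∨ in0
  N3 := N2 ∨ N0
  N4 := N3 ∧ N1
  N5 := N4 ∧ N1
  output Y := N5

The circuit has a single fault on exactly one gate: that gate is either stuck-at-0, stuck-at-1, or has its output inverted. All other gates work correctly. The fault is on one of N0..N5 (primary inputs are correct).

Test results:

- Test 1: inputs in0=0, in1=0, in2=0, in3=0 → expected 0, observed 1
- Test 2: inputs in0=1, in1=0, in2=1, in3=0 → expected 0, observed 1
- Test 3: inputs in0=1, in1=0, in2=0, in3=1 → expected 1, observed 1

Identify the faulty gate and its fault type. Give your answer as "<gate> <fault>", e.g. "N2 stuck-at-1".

Fault-free values for test 1 (in0=0, in1=0, in2=0, in3=0): N0=0, N1=1, N2=0, N3=0, N4=0, N5=0, giving Y=0. Observed 1.
Test 1: faults giving observed 1 are {N0 stuck-at-1, N0 inverted output, N2 stuck-at-1, N2 inverted output, N3 stuck-at-1, N3 inverted output, N4 stuck-at-1, N4 inverted output, N5 stuck-at-1, N5 inverted output}.
Test 2 (in0=1, in1=0, in2=1, in3=0): fault-free N0=0, N1=0, N2=1, N3=1, N4=0, N5=0 → 0; observed 1. Eliminates N0 stuck-at-1, N0 inverted output, N2 stuck-at-1, N2 inverted output, N3 stuck-at-1, N3 inverted output, N4 stuck-at-1, N4 inverted output.
Test 3 (in0=1, in1=0, in2=0, in3=1): fault-free N0=0, N1=1, N2=1, N3=1, N4=1, N5=1 → 1; observed 1. Eliminates N5 inverted output.
Only N5 stuck-at-1 is consistent with every test.

N5 stuck-at-1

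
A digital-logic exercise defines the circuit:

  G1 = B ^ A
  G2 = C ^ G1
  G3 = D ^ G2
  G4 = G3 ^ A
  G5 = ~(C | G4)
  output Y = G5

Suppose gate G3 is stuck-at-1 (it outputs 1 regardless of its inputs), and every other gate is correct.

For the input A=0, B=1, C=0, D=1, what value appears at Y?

Propagate with G3 forced: G1=1, G2=1, G3=1 [stuck-at-1], G4=1, G5=0.
So Y = 0. (Without the fault it would be 1.)

0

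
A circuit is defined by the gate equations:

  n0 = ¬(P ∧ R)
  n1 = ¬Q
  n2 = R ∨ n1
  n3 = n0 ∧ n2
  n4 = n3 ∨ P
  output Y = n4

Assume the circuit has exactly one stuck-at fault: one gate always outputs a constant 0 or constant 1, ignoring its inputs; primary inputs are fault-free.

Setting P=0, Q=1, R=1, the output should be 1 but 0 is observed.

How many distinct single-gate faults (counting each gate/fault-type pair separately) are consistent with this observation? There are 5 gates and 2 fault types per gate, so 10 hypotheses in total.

Fault-free: n0=1, n1=0, n2=1, n3=1, n4=1 → 1. Observed 0.
  n0 stuck-at-0: output 0 ✓
  n0 stuck-at-1: output 1 ✗
  n1 stuck-at-0: output 1 ✗
  n1 stuck-at-1: output 1 ✗
  n2 stuck-at-0: output 0 ✓
  n2 stuck-at-1: output 1 ✗
  n3 stuck-at-0: output 0 ✓
  n3 stuck-at-1: output 1 ✗
  n4 stuck-at-0: output 0 ✓
  n4 stuck-at-1: output 1 ✗
Consistent faults: {n0 stuck-at-0, n2 stuck-at-0, n3 stuck-at-0, n4 stuck-at-0} — 4 in all.

4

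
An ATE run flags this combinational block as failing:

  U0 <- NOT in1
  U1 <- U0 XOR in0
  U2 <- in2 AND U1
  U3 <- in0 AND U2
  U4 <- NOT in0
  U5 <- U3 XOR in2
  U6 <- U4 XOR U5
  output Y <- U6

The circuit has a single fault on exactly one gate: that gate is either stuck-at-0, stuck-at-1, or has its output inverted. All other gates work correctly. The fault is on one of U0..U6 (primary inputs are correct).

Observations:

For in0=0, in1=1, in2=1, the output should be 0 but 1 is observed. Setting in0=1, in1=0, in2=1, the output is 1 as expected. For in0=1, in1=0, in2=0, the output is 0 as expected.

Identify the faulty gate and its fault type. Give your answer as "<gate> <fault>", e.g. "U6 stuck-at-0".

U4 stuck-at-0

Fault-free values for test 1 (in0=0, in1=1, in2=1): U0=0, U1=0, U2=0, U3=0, U4=1, U5=1, U6=0, giving Y=0. Observed 1.
Test 1: faults giving observed 1 are {U3 stuck-at-1, U3 inverted output, U4 stuck-at-0, U4 inverted output, U5 stuck-at-0, U5 inverted output, U6 stuck-at-1, U6 inverted output}.
Test 2 (in0=1, in1=0, in2=1): fault-free U0=1, U1=0, U2=0, U3=0, U4=0, U5=1, U6=1 → 1; observed 1. Eliminates U3 stuck-at-1, U3 inverted output, U4 inverted output, U5 stuck-at-0, U5 inverted output, U6 inverted output.
Test 3 (in0=1, in1=0, in2=0): fault-free U0=1, U1=0, U2=0, U3=0, U4=0, U5=0, U6=0 → 0; observed 0. Eliminates U6 stuck-at-1.
Only U4 stuck-at-0 is consistent with every test.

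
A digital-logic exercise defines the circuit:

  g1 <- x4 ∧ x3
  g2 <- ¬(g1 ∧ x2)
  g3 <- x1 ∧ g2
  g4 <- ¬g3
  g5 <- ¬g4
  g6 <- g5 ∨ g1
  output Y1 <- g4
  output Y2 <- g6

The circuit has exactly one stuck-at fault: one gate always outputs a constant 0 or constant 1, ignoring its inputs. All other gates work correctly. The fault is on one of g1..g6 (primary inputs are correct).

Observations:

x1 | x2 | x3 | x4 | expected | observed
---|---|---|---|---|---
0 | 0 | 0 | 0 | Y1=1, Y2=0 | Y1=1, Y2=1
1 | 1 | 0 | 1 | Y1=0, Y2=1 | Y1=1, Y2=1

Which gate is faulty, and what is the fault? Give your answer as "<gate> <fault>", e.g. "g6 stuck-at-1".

Fault-free values for test 1 (x1=0, x2=0, x3=0, x4=0): g1=0, g2=1, g3=0, g4=1, g5=0, g6=0, giving Y1=1, Y2=0. Observed Y1=1, Y2=1.
Test 1: faults giving observed Y1=1, Y2=1 are {g1 stuck-at-1, g5 stuck-at-1, g6 stuck-at-1}.
Test 2 (x1=1, x2=1, x3=0, x4=1): fault-free g1=0, g2=1, g3=1, g4=0, g5=1, g6=1 → Y1=0, Y2=1; observed Y1=1, Y2=1. Eliminates g5 stuck-at-1, g6 stuck-at-1.
Only g1 stuck-at-1 is consistent with every test.

g1 stuck-at-1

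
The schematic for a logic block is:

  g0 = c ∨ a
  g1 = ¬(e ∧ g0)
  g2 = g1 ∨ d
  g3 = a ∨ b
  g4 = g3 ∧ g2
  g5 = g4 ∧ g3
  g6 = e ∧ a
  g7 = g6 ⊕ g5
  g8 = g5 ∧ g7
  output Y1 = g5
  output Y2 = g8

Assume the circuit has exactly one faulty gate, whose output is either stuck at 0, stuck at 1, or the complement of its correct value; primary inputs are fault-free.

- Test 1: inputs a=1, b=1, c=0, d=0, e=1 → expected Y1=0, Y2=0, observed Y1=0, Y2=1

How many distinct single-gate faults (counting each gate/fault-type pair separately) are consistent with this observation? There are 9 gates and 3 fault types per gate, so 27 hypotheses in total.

Fault-free: g0=1, g1=0, g2=0, g3=1, g4=0, g5=0, g6=1, g7=1, g8=0 → Y1=0, Y2=0. Observed Y1=0, Y2=1.
  g0: none of the 3 fault types match ✗
  g1: none of the 3 fault types match ✗
  g2: none of the 3 fault types match ✗
  g3: none of the 3 fault types match ✗
  g4: none of the 3 fault types match ✗
  g5: none of the 3 fault types match ✗
  g6: none of the 3 fault types match ✗
  g7: none of the 3 fault types match ✗
  g8: stuck-at-1, inverted output ✓; others ✗
Consistent faults: {g8 stuck-at-1, g8 inverted output} — 2 in all.

2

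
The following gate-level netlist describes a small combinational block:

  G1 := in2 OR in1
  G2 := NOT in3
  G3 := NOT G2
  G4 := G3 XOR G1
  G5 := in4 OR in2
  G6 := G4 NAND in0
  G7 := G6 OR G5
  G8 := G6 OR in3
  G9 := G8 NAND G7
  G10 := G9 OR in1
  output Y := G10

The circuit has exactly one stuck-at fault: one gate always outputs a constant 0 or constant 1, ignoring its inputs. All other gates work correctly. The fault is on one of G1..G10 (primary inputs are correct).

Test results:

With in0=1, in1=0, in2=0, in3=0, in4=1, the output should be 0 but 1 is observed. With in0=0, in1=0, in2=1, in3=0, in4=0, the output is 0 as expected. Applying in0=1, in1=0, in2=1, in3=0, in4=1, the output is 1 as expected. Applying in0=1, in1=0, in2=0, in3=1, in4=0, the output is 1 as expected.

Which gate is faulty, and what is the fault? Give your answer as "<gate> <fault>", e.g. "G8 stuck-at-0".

G4 stuck-at-1

Fault-free values for test 1 (in0=1, in1=0, in2=0, in3=0, in4=1): G1=0, G2=1, G3=0, G4=0, G5=1, G6=1, G7=1, G8=1, G9=0, G10=0, giving Y=0. Observed 1.
Test 1: faults giving observed 1 are {G1 stuck-at-1, G2 stuck-at-0, G3 stuck-at-1, G4 stuck-at-1, G6 stuck-at-0, G7 stuck-at-0, G8 stuck-at-0, G9 stuck-at-1, G10 stuck-at-1}.
Test 2 (in0=0, in1=0, in2=1, in3=0, in4=0): fault-free G1=1, G2=1, G3=0, G4=1, G5=1, G6=1, G7=1, G8=1, G9=0, G10=0 → 0; observed 0. Eliminates G6 stuck-at-0, G7 stuck-at-0, G8 stuck-at-0, G9 stuck-at-1, G10 stuck-at-1.
Test 3 (in0=1, in1=0, in2=1, in3=0, in4=1): fault-free G1=1, G2=1, G3=0, G4=1, G5=1, G6=0, G7=1, G8=0, G9=1, G10=1 → 1; observed 1. Eliminates G2 stuck-at-0, G3 stuck-at-1.
Test 4 (in0=1, in1=0, in2=0, in3=1, in4=0): fault-free G1=0, G2=0, G3=1, G4=1, G5=0, G6=0, G7=0, G8=1, G9=1, G10=1 → 1; observed 1. Eliminates G1 stuck-at-1.
Only G4 stuck-at-1 is consistent with every test.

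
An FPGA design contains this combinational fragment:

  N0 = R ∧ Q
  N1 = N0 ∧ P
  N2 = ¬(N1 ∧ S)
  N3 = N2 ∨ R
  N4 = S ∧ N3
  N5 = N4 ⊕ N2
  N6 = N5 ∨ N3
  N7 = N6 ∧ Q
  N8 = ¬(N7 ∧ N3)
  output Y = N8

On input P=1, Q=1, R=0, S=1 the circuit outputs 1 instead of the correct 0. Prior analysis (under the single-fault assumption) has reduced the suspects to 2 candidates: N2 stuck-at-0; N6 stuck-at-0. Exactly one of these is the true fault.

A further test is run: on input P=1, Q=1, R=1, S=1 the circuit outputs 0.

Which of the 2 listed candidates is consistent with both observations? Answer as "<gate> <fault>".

N2 stuck-at-0

Evaluate each candidate on input P=1, Q=1, R=1, S=1:
  N2 stuck-at-0: N0=1, N1=1, N2=0 [stuck-at-0], N3=1, N4=1, N5=1, N6=1, N7=1, N8=0 → 0 — matches
  N6 stuck-at-0: N0=1, N1=1, N2=0, N3=1, N4=1, N5=1, N6=0 [stuck-at-0], N7=0, N8=1 → 1 — eliminated
Only N2 stuck-at-0 reproduces the observed 0.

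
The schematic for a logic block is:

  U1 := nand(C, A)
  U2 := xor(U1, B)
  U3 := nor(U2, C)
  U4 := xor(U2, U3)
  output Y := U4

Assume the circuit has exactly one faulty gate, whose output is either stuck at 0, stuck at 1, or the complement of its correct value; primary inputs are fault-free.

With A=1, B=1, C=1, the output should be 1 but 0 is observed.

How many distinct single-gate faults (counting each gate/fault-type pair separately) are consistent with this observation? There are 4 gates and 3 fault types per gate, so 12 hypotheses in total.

Fault-free: U1=0, U2=1, U3=0, U4=1 → 1. Observed 0.
  U1 stuck-at-0: output 1 ✗
  U1 stuck-at-1: output 0 ✓
  U1 inverted output: output 0 ✓
  U2 stuck-at-0: output 0 ✓
  U2 stuck-at-1: output 1 ✗
  U2 inverted output: output 0 ✓
  U3 stuck-at-0: output 1 ✗
  U3 stuck-at-1: output 0 ✓
  U3 inverted output: output 0 ✓
  U4 stuck-at-0: output 0 ✓
  U4 stuck-at-1: output 1 ✗
  U4 inverted output: output 0 ✓
Consistent faults: {U1 stuck-at-1, U1 inverted output, U2 stuck-at-0, U2 inverted output, U3 stuck-at-1, U3 inverted output, U4 stuck-at-0, U4 inverted output} — 8 in all.

8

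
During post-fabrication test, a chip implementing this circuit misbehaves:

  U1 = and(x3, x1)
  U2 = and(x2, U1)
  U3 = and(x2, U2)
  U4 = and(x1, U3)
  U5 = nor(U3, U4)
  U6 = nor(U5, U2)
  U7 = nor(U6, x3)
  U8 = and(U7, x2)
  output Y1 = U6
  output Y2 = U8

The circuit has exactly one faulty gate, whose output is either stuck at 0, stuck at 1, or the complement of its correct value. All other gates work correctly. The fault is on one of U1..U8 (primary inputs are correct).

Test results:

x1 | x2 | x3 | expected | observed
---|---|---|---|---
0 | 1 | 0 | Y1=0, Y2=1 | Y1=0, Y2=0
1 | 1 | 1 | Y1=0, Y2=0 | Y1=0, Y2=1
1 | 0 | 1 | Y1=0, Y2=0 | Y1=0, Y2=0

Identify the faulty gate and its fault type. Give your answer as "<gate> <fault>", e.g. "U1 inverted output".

U7 inverted output

Fault-free values for test 1 (x1=0, x2=1, x3=0): U1=0, U2=0, U3=0, U4=0, U5=1, U6=0, U7=1, U8=1, giving Y1=0, Y2=1. Observed Y1=0, Y2=0.
Test 1: faults giving observed Y1=0, Y2=0 are {U7 stuck-at-0, U7 inverted output, U8 stuck-at-0, U8 inverted output}.
Test 2 (x1=1, x2=1, x3=1): fault-free U1=1, U2=1, U3=1, U4=1, U5=0, U6=0, U7=0, U8=0 → Y1=0, Y2=0; observed Y1=0, Y2=1. Eliminates U7 stuck-at-0, U8 stuck-at-0.
Test 3 (x1=1, x2=0, x3=1): fault-free U1=1, U2=0, U3=0, U4=0, U5=1, U6=0, U7=0, U8=0 → Y1=0, Y2=0; observed Y1=0, Y2=0. Eliminates U8 inverted output.
Only U7 inverted output is consistent with every test.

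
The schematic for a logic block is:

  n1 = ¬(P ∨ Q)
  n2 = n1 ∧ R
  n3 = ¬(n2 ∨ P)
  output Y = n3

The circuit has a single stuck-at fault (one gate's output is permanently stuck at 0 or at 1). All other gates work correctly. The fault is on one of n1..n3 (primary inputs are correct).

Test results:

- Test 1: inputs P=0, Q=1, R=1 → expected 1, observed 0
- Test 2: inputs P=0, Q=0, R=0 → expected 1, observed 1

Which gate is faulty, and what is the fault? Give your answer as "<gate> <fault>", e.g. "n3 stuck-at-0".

Fault-free values for test 1 (P=0, Q=1, R=1): n1=0, n2=0, n3=1, giving Y=1. Observed 0.
Test 1: faults giving observed 0 are {n1 stuck-at-1, n2 stuck-at-1, n3 stuck-at-0}.
Test 2 (P=0, Q=0, R=0): fault-free n1=1, n2=0, n3=1 → 1; observed 1. Eliminates n2 stuck-at-1, n3 stuck-at-0.
Only n1 stuck-at-1 is consistent with every test.

n1 stuck-at-1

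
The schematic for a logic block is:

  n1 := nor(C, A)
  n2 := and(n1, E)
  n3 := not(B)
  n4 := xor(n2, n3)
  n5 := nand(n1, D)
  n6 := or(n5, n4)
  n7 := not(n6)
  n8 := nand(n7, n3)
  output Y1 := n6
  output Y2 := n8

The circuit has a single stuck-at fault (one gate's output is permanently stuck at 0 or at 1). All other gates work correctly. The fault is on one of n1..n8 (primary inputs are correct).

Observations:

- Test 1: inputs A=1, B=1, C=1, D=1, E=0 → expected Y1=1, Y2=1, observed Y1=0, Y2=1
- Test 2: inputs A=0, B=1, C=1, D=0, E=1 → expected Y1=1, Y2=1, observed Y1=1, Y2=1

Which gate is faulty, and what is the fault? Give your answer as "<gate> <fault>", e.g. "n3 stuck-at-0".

n1 stuck-at-1

Fault-free values for test 1 (A=1, B=1, C=1, D=1, E=0): n1=0, n2=0, n3=0, n4=0, n5=1, n6=1, n7=0, n8=1, giving Y1=1, Y2=1. Observed Y1=0, Y2=1.
Test 1: faults giving observed Y1=0, Y2=1 are {n1 stuck-at-1, n5 stuck-at-0, n6 stuck-at-0}.
Test 2 (A=0, B=1, C=1, D=0, E=1): fault-free n1=0, n2=0, n3=0, n4=0, n5=1, n6=1, n7=0, n8=1 → Y1=1, Y2=1; observed Y1=1, Y2=1. Eliminates n5 stuck-at-0, n6 stuck-at-0.
Only n1 stuck-at-1 is consistent with every test.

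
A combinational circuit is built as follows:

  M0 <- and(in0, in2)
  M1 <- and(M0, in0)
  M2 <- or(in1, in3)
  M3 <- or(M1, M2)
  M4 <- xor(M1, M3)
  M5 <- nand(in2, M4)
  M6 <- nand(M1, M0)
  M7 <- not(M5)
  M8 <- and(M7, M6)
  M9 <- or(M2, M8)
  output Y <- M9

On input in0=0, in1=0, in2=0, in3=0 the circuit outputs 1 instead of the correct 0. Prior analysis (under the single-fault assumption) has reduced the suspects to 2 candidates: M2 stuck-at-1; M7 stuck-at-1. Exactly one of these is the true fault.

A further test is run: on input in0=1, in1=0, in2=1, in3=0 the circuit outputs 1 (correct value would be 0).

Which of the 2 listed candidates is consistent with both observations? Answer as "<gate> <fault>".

M2 stuck-at-1

Evaluate each candidate on input in0=1, in1=0, in2=1, in3=0:
  M2 stuck-at-1: M0=1, M1=1, M2=1 [stuck-at-1], M3=1, M4=0, M5=1, M6=0, M7=0, M8=0, M9=1 → 1 — matches
  M7 stuck-at-1: M0=1, M1=1, M2=0, M3=1, M4=0, M5=1, M6=0, M7=1 [stuck-at-1], M8=0, M9=0 → 0 — eliminated
Only M2 stuck-at-1 reproduces the observed 1.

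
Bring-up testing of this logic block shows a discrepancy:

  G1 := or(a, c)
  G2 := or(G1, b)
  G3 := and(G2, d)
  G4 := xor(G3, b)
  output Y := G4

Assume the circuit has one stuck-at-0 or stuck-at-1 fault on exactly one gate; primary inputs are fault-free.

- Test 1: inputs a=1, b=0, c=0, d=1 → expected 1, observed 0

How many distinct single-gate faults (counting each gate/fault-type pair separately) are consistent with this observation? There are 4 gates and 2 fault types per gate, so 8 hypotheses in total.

Fault-free: G1=1, G2=1, G3=1, G4=1 → 1. Observed 0.
  G1 stuck-at-0: output 0 ✓
  G1 stuck-at-1: output 1 ✗
  G2 stuck-at-0: output 0 ✓
  G2 stuck-at-1: output 1 ✗
  G3 stuck-at-0: output 0 ✓
  G3 stuck-at-1: output 1 ✗
  G4 stuck-at-0: output 0 ✓
  G4 stuck-at-1: output 1 ✗
Consistent faults: {G1 stuck-at-0, G2 stuck-at-0, G3 stuck-at-0, G4 stuck-at-0} — 4 in all.

4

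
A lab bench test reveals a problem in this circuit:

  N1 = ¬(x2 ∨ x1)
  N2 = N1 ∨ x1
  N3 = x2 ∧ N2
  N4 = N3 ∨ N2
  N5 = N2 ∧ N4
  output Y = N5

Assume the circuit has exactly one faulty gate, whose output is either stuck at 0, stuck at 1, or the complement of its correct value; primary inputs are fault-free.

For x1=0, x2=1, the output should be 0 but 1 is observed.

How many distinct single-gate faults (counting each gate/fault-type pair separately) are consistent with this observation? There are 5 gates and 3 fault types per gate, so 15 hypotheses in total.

Fault-free: N1=0, N2=0, N3=0, N4=0, N5=0 → 0. Observed 1.
  N1: stuck-at-1, inverted output ✓; others ✗
  N2: stuck-at-1, inverted output ✓; others ✗
  N3: none of the 3 fault types match ✗
  N4: none of the 3 fault types match ✗
  N5: stuck-at-1, inverted output ✓; others ✗
Consistent faults: {N1 stuck-at-1, N1 inverted output, N2 stuck-at-1, N2 inverted output, N5 stuck-at-1, N5 inverted output} — 6 in all.

6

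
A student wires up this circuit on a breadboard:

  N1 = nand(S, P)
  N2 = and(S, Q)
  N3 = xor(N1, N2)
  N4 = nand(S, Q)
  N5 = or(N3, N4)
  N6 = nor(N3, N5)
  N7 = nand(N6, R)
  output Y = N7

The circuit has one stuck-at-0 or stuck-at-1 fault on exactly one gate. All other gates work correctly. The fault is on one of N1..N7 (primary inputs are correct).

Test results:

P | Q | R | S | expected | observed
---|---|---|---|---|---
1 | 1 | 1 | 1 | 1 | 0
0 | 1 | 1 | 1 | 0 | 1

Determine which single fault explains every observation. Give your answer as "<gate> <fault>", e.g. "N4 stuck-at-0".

N2 stuck-at-0

Fault-free values for test 1 (P=1, Q=1, R=1, S=1): N1=0, N2=1, N3=1, N4=0, N5=1, N6=0, N7=1, giving Y=1. Observed 0.
Test 1: faults giving observed 0 are {N1 stuck-at-1, N2 stuck-at-0, N3 stuck-at-0, N6 stuck-at-1, N7 stuck-at-0}.
Test 2 (P=0, Q=1, R=1, S=1): fault-free N1=1, N2=1, N3=0, N4=0, N5=0, N6=1, N7=0 → 0; observed 1. Eliminates N1 stuck-at-1, N3 stuck-at-0, N6 stuck-at-1, N7 stuck-at-0.
Only N2 stuck-at-0 is consistent with every test.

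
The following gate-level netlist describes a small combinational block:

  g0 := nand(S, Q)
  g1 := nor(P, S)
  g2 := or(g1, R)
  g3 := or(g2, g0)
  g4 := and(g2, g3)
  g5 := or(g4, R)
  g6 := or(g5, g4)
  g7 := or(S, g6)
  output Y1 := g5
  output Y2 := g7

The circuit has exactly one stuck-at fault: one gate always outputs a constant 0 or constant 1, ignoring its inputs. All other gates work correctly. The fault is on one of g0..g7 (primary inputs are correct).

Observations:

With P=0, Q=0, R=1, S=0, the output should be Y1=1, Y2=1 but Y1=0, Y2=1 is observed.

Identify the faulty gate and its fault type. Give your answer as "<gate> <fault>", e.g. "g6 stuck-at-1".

Fault-free values for test 1 (P=0, Q=0, R=1, S=0): g0=1, g1=1, g2=1, g3=1, g4=1, g5=1, g6=1, g7=1, giving Y1=1, Y2=1. Observed Y1=0, Y2=1.
Test 1: faults giving observed Y1=0, Y2=1 are {g5 stuck-at-0}.
Only g5 stuck-at-0 is consistent with every test.

g5 stuck-at-0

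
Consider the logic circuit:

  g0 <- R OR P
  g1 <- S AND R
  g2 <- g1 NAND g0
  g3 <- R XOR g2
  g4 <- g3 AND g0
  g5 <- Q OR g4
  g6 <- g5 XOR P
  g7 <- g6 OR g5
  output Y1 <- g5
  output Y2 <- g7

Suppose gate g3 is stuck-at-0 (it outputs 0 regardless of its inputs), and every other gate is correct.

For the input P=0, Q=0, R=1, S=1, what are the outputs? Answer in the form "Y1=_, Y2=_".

Y1=0, Y2=0

Propagate with g3 forced: g0=1, g1=1, g2=0, g3=0 [stuck-at-0], g4=0, g5=0, g6=0, g7=0.
So the outputs are Y1=0, Y2=0. (Without the fault they would be Y1=1, Y2=1.)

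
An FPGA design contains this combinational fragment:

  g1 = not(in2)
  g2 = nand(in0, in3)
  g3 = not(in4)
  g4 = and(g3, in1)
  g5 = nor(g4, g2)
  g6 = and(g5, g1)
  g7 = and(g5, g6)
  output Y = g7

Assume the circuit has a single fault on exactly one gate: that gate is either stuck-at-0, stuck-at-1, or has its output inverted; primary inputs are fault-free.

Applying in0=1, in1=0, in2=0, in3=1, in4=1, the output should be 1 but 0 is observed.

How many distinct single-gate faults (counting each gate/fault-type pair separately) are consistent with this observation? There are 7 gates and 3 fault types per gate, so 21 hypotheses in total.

Fault-free: g1=1, g2=0, g3=0, g4=0, g5=1, g6=1, g7=1 → 1. Observed 0.
  g1: stuck-at-0, inverted output ✓; others ✗
  g2: stuck-at-1, inverted output ✓; others ✗
  g3: none of the 3 fault types match ✗
  g4: stuck-at-1, inverted output ✓; others ✗
  g5: stuck-at-0, inverted output ✓; others ✗
  g6: stuck-at-0, inverted output ✓; others ✗
  g7: stuck-at-0, inverted output ✓; others ✗
Consistent faults: {g1 stuck-at-0, g1 inverted output, g2 stuck-at-1, g2 inverted output, g4 stuck-at-1, g4 inverted output, g5 stuck-at-0, g5 inverted output, g6 stuck-at-0, g6 inverted output, g7 stuck-at-0, g7 inverted output} — 12 in all.

12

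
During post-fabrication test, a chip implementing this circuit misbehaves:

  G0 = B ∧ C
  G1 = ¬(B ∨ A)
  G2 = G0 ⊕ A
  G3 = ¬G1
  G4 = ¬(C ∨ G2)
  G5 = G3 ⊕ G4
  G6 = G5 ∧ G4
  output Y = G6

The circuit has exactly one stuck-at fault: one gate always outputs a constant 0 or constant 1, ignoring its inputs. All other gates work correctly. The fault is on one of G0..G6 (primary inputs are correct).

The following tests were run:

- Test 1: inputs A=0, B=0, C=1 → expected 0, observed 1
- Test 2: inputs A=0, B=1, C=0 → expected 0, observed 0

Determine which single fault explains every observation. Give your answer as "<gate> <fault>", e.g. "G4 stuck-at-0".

Fault-free values for test 1 (A=0, B=0, C=1): G0=0, G1=1, G2=0, G3=0, G4=0, G5=0, G6=0, giving Y=0. Observed 1.
Test 1: faults giving observed 1 are {G4 stuck-at-1, G6 stuck-at-1}.
Test 2 (A=0, B=1, C=0): fault-free G0=0, G1=0, G2=0, G3=1, G4=1, G5=0, G6=0 → 0; observed 0. Eliminates G6 stuck-at-1.
Only G4 stuck-at-1 is consistent with every test.

G4 stuck-at-1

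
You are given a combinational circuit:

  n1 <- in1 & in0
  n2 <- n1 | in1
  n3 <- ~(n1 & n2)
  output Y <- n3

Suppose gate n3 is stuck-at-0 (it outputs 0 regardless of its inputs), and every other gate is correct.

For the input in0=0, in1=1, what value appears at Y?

Propagate with n3 forced: n1=0, n2=1, n3=0 [stuck-at-0].
So Y = 0. (Without the fault it would be 1.)

0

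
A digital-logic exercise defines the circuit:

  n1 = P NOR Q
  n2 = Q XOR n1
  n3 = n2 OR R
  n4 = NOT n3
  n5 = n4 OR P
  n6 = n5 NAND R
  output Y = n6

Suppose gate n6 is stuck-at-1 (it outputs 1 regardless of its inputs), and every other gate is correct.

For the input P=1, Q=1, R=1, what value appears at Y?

1

Propagate with n6 forced: n1=0, n2=1, n3=1, n4=0, n5=1, n6=1 [stuck-at-1].
So Y = 1. (Without the fault it would be 0.)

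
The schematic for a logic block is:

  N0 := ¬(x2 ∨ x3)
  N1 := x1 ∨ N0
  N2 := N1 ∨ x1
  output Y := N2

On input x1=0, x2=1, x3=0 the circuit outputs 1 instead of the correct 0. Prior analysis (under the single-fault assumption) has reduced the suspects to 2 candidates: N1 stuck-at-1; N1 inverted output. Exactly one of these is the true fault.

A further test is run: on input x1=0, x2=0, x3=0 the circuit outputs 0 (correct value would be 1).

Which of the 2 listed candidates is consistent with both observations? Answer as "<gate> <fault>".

N1 inverted output

Evaluate each candidate on input x1=0, x2=0, x3=0:
  N1 stuck-at-1: N0=1, N1=1 [stuck-at-1], N2=1 → 1 — eliminated
  N1 inverted output: N0=1, N1=0 [inverted output], N2=0 → 0 — matches
Only N1 inverted output reproduces the observed 0.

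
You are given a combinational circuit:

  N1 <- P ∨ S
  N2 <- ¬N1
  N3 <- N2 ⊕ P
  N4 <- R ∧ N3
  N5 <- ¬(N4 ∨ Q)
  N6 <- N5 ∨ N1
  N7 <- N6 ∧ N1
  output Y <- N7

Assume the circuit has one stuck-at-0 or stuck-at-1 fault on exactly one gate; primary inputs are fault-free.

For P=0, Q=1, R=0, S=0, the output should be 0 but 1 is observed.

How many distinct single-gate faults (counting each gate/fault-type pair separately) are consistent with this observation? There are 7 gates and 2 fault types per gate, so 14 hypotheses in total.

2

Fault-free: N1=0, N2=1, N3=1, N4=0, N5=0, N6=0, N7=0 → 0. Observed 1.
  N1 stuck-at-0: output 0 ✗
  N1 stuck-at-1: output 1 ✓
  N2 stuck-at-0: output 0 ✗
  N2 stuck-at-1: output 0 ✗
  N3 stuck-at-0: output 0 ✗
  N3 stuck-at-1: output 0 ✗
  N4 stuck-at-0: output 0 ✗
  N4 stuck-at-1: output 0 ✗
  N5 stuck-at-0: output 0 ✗
  N5 stuck-at-1: output 0 ✗
  N6 stuck-at-0: output 0 ✗
  N6 stuck-at-1: output 0 ✗
  N7 stuck-at-0: output 0 ✗
  N7 stuck-at-1: output 1 ✓
Consistent faults: {N1 stuck-at-1, N7 stuck-at-1} — 2 in all.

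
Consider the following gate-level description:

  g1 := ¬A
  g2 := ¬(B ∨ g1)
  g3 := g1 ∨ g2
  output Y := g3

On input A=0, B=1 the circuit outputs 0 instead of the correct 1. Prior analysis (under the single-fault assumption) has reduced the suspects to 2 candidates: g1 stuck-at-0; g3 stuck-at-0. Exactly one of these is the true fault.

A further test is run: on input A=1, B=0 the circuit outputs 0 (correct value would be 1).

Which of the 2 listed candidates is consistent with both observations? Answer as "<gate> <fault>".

g3 stuck-at-0

Evaluate each candidate on input A=1, B=0:
  g1 stuck-at-0: g1=0 [stuck-at-0], g2=1, g3=1 → 1 — eliminated
  g3 stuck-at-0: g1=0, g2=1, g3=0 [stuck-at-0] → 0 — matches
Only g3 stuck-at-0 reproduces the observed 0.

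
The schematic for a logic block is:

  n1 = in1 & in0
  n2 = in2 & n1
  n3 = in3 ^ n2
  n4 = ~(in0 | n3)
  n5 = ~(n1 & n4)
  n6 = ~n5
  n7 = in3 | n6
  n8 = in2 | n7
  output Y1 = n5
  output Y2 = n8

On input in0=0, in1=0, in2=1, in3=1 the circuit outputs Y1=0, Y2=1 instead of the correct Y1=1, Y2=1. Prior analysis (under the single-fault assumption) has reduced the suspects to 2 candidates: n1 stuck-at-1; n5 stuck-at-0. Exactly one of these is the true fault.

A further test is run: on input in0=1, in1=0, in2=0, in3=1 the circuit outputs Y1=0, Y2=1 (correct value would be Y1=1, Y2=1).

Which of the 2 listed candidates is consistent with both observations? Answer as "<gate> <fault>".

Evaluate each candidate on input in0=1, in1=0, in2=0, in3=1:
  n1 stuck-at-1: n1=1 [stuck-at-1], n2=0, n3=1, n4=0, n5=1, n6=0, n7=1, n8=1 → Y1=1, Y2=1 — eliminated
  n5 stuck-at-0: n1=0, n2=0, n3=1, n4=0, n5=0 [stuck-at-0], n6=1, n7=1, n8=1 → Y1=0, Y2=1 — matches
Only n5 stuck-at-0 reproduces the observed Y1=0, Y2=1.

n5 stuck-at-0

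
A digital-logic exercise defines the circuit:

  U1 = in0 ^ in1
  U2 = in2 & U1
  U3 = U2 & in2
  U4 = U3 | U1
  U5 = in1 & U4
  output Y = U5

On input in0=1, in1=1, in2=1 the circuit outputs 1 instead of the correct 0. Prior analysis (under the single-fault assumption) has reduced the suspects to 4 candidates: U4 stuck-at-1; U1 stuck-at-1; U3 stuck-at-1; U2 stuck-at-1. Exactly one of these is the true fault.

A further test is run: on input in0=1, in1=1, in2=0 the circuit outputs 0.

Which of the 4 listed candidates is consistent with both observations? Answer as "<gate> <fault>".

Evaluate each candidate on input in0=1, in1=1, in2=0:
  U4 stuck-at-1: U1=0, U2=0, U3=0, U4=1 [stuck-at-1], U5=1 → 1 — eliminated
  U1 stuck-at-1: U1=1 [stuck-at-1], U2=0, U3=0, U4=1, U5=1 → 1 — eliminated
  U3 stuck-at-1: U1=0, U2=0, U3=1 [stuck-at-1], U4=1, U5=1 → 1 — eliminated
  U2 stuck-at-1: U1=0, U2=1 [stuck-at-1], U3=0, U4=0, U5=0 → 0 — matches
Only U2 stuck-at-1 reproduces the observed 0.

U2 stuck-at-1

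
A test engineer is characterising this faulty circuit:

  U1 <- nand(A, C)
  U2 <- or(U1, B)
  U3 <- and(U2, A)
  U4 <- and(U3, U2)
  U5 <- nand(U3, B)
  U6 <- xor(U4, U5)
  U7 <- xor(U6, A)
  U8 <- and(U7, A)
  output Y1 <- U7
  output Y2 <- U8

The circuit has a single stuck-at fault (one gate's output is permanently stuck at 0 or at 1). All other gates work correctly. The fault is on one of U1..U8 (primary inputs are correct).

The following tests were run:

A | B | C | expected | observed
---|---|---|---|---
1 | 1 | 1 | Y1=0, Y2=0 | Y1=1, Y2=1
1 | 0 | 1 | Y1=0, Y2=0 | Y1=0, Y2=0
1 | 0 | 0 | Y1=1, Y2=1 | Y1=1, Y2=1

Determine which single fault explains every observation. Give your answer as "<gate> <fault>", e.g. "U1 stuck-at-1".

U5 stuck-at-1

Fault-free values for test 1 (A=1, B=1, C=1): U1=0, U2=1, U3=1, U4=1, U5=0, U6=1, U7=0, U8=0, giving Y1=0, Y2=0. Observed Y1=1, Y2=1.
Test 1: faults giving observed Y1=1, Y2=1 are {U4 stuck-at-0, U5 stuck-at-1, U6 stuck-at-0, U7 stuck-at-1}.
Test 2 (A=1, B=0, C=1): fault-free U1=0, U2=0, U3=0, U4=0, U5=1, U6=1, U7=0, U8=0 → Y1=0, Y2=0; observed Y1=0, Y2=0. Eliminates U6 stuck-at-0, U7 stuck-at-1.
Test 3 (A=1, B=0, C=0): fault-free U1=1, U2=1, U3=1, U4=1, U5=1, U6=0, U7=1, U8=1 → Y1=1, Y2=1; observed Y1=1, Y2=1. Eliminates U4 stuck-at-0.
Only U5 stuck-at-1 is consistent with every test.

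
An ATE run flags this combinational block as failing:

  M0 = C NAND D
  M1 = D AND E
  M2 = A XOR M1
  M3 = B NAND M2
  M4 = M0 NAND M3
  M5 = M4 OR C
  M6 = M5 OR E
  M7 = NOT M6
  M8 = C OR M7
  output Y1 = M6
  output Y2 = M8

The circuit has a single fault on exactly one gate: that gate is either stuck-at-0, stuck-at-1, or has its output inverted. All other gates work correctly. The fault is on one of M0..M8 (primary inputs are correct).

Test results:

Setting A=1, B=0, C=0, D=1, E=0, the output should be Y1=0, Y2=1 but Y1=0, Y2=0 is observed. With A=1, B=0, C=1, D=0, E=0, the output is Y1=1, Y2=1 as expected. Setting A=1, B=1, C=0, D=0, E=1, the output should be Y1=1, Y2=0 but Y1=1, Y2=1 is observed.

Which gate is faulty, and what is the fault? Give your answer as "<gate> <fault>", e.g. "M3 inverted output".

Fault-free values for test 1 (A=1, B=0, C=0, D=1, E=0): M0=1, M1=0, M2=1, M3=1, M4=0, M5=0, M6=0, M7=1, M8=1, giving Y1=0, Y2=1. Observed Y1=0, Y2=0.
Test 1: faults giving observed Y1=0, Y2=0 are {M7 stuck-at-0, M7 inverted output, M8 stuck-at-0, M8 inverted output}.
Test 2 (A=1, B=0, C=1, D=0, E=0): fault-free M0=1, M1=0, M2=1, M3=1, M4=0, M5=1, M6=1, M7=0, M8=1 → Y1=1, Y2=1; observed Y1=1, Y2=1. Eliminates M8 stuck-at-0, M8 inverted output.
Test 3 (A=1, B=1, C=0, D=0, E=1): fault-free M0=1, M1=0, M2=1, M3=0, M4=1, M5=1, M6=1, M7=0, M8=0 → Y1=1, Y2=0; observed Y1=1, Y2=1. Eliminates M7 stuck-at-0.
Only M7 inverted output is consistent with every test.

M7 inverted output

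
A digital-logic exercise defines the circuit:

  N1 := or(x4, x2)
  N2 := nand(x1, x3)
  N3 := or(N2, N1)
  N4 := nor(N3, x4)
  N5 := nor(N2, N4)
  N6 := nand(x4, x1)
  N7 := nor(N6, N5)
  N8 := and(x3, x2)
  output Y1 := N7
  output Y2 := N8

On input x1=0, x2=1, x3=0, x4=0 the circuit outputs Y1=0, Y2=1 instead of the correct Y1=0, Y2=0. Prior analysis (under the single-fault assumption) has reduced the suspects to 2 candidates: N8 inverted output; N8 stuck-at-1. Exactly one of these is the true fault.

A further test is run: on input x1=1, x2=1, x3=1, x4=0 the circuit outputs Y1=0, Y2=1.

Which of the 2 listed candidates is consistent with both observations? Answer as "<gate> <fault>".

N8 stuck-at-1

Evaluate each candidate on input x1=1, x2=1, x3=1, x4=0:
  N8 inverted output: N1=1, N2=0, N3=1, N4=0, N5=1, N6=1, N7=0, N8=0 [inverted output] → Y1=0, Y2=0 — eliminated
  N8 stuck-at-1: N1=1, N2=0, N3=1, N4=0, N5=1, N6=1, N7=0, N8=1 [stuck-at-1] → Y1=0, Y2=1 — matches
Only N8 stuck-at-1 reproduces the observed Y1=0, Y2=1.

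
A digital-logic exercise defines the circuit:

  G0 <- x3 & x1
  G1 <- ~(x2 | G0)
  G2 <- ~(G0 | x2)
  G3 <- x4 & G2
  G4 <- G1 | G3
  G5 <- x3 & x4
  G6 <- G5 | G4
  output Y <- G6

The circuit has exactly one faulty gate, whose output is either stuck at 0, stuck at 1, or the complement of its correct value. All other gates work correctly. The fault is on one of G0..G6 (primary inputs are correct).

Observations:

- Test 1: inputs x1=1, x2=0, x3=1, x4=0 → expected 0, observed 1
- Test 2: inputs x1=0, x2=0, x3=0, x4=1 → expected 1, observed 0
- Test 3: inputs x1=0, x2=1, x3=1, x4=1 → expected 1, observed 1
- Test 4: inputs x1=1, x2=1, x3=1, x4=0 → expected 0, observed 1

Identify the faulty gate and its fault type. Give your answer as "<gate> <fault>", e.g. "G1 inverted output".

G4 inverted output

Fault-free values for test 1 (x1=1, x2=0, x3=1, x4=0): G0=1, G1=0, G2=0, G3=0, G4=0, G5=0, G6=0, giving Y=0. Observed 1.
Test 1: faults giving observed 1 are {G0 stuck-at-0, G0 inverted output, G1 stuck-at-1, G1 inverted output, G3 stuck-at-1, G3 inverted output, G4 stuck-at-1, G4 inverted output, G5 stuck-at-1, G5 inverted output, G6 stuck-at-1, G6 inverted output}.
Test 2 (x1=0, x2=0, x3=0, x4=1): fault-free G0=0, G1=1, G2=1, G3=1, G4=1, G5=0, G6=1 → 1; observed 0. Eliminates G0 stuck-at-0, G1 stuck-at-1, G1 inverted output, G3 stuck-at-1, G3 inverted output, G4 stuck-at-1, G5 stuck-at-1, G5 inverted output, G6 stuck-at-1.
Test 3 (x1=0, x2=1, x3=1, x4=1): fault-free G0=0, G1=0, G2=0, G3=0, G4=0, G5=1, G6=1 → 1; observed 1. Eliminates G6 inverted output.
Test 4 (x1=1, x2=1, x3=1, x4=0): fault-free G0=1, G1=0, G2=0, G3=0, G4=0, G5=0, G6=0 → 0; observed 1. Eliminates G0 inverted output.
Only G4 inverted output is consistent with every test.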